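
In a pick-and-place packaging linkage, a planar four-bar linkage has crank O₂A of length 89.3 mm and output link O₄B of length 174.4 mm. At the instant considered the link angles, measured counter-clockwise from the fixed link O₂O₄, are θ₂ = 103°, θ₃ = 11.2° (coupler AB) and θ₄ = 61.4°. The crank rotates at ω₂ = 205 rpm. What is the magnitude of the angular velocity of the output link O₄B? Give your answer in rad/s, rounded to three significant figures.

14.3

ω₂ = 21.47 rad/s (from 205 rpm).
Differentiating the loop-closure r₂e^{iθ₂}+r₃e^{iθ₃}=r₁+r₄e^{iθ₄} gives r₂ω₂e^{iθ₂}+r₃ω₃e^{iθ₃}=r₄ω₄e^{iθ₄}.
Eliminating the other unknown: ω₄ = r₂ω₂ sin(θ₂−θ₃) / [r₄ sin(θ₄−θ₃)].
Numerator sine = +0.99951; denominator sine = +0.76828.
Result = 0.0893·21.47·(+0.99951) / (0.1744·(+0.76828)) = +14.301 rad/s; magnitude 14.301 rad/s.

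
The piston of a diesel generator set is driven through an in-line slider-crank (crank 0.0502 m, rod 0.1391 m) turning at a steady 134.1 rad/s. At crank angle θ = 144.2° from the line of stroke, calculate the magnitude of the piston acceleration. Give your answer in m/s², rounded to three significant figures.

617

ω = 134.1 rad/s
x(θ) = r cosθ + √(L² − r² sin²θ); with ω constant, a = ω²·d²x/dθ².
d²x/dθ² = −r cosθ − r²(cos2θ)/√u − r⁴ sin²2θ/(4u^{3/2}),  u = L² − r² sin²θ = 0.0184865 m².
Substituting r = 0.0502 m, L = 0.1391 m, θ = 144.2°: d²x/dθ² = +0.034296 m.
a = ω²·d²x/dθ² = (134.1)²·(+0.034296) = +616.74 m/s²;  |a| = 616.74 m/s².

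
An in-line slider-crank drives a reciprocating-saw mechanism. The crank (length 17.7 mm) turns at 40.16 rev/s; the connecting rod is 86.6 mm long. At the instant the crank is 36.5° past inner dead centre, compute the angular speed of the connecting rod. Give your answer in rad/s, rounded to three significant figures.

ω = 252.3 rad/s (converted from 40.16 rev/s).
The rod makes angle φ with the slider axis where L sinφ = r sinθ; differentiating, L cosφ·φ̇ = r ω cosθ.
L cosφ = √(L² − r² sin²θ) = 0.085958 m.
|ω_rod| = r ω |cosθ| / √(L² − r² sin²θ) = 0.0177·252.3·0.80386/0.085958 = 41.768 rad/s.

41.8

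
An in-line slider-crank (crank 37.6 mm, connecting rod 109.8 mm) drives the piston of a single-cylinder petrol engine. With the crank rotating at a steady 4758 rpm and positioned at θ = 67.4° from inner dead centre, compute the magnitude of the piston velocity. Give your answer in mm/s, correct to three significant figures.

19700

ω = 2π·4758/60 = 498.3 rad/s
For an in-line slider-crank, x = r cosθ + √(L² − r² sin²θ), so v = −rω sinθ·[1 + r cosθ/√(L² − r² sin²θ)].
With r = 0.0376 m, L = 0.1098 m, θ = 67.4°: √(L² − r² sin²θ) = 0.10417 m.
v = −0.0376·498.3·0.92321·[1 + 0.0376·0.38430/0.10417] = -19.695 m/s.
|v| = 19.695 m/s = 19695 mm/s.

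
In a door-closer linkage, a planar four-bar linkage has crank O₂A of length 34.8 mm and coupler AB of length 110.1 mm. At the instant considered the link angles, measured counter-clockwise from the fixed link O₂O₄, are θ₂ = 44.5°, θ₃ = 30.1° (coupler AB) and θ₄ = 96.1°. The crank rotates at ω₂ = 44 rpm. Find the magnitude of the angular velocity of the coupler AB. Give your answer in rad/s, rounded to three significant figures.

ω₂ = 4.608 rad/s (from 44 rpm).
Differentiating the loop-closure r₂e^{iθ₂}+r₃e^{iθ₃}=r₁+r₄e^{iθ₄} gives r₂ω₂e^{iθ₂}+r₃ω₃e^{iθ₃}=r₄ω₄e^{iθ₄}.
Eliminating the other unknown: ω₃ = r₂ω₂ sin(θ₄−θ₂) / [r₃ sin(θ₃−θ₄)].
Numerator sine = +0.78369; denominator sine = -0.91355.
Result = 0.0348·4.608·(+0.78369) / (0.1101·(-0.91355)) = -1.2494 rad/s; magnitude 1.2494 rad/s.

1.25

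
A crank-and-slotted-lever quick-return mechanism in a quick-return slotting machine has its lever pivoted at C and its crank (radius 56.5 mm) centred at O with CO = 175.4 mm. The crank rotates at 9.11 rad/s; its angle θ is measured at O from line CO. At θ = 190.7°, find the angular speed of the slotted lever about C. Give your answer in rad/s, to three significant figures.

ω = 9.11 rad/s
Crank pin A relative to C: A = (d + r cosθ, r sinθ); lever angle φ = atan2(r sinθ, d + r cosθ).
Differentiating tanφ: φ̇ = rω(d cosθ + r)/(d² + r² + 2dr cosθ).
d² + r² + 2dr cosθ = |CA|² = 0.0144818 m²;  d cosθ + r = -0.11585 m.
|ω_lever| = |0.0565·9.11·-0.11585| / 0.0144818 = 4.1176 rad/s.

4.12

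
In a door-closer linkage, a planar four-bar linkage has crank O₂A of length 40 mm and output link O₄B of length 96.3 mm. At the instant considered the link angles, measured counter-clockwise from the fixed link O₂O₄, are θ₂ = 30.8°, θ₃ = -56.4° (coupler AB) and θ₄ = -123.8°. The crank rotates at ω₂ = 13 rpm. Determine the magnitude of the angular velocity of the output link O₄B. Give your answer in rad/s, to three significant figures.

0.612

ω₂ = 1.361 rad/s (from 13 rpm).
Differentiating the loop-closure r₂e^{iθ₂}+r₃e^{iθ₃}=r₁+r₄e^{iθ₄} gives r₂ω₂e^{iθ₂}+r₃ω₃e^{iθ₃}=r₄ω₄e^{iθ₄}.
Eliminating the other unknown: ω₄ = r₂ω₂ sin(θ₂−θ₃) / [r₄ sin(θ₄−θ₃)].
Numerator sine = +0.99881; denominator sine = -0.92321.
Result = 0.04·1.361·(+0.99881) / (0.0963·(-0.92321)) = -0.61177 rad/s; magnitude 0.61177 rad/s.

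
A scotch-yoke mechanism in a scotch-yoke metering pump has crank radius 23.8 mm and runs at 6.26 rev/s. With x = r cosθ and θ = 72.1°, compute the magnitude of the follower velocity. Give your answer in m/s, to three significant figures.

ω = 39.33 rad/s (from 6.26 rev/s).
x = r cosθ ⇒ ẋ = −rω sinθ.
|v| = rω|sinθ| = 0.0238·39.33·|sin 72.1°| = 0.89081 m/s.

0.891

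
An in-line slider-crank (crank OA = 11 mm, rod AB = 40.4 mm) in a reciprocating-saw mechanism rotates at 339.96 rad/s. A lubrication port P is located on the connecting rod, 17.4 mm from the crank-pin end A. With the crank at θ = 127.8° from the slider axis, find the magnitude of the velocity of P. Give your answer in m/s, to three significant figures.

3.03

ω = 340 rad/s.  Crank-pin speed |V_A| = rω = 3.7396 m/s, perpendicular to OA.
Rod angle: sinφ = −(r/L) sinθ ⇒ φ = -12.424°; ω_rod = −rω cosθ/√(L²−r²sin²θ) = +58.093 rad/s.
V_P = V_A + ω_rod × AP, with AP = 0.0174 m along the rod.
Components: V_Px = −rω sinθ − a·ω_rod·sinφ = -2.7374 m/s;  V_Py = rω cosθ + a·ω_rod·cosφ = -1.3049 m/s.
|V_P| = √(V_Px² + V_Py²) = 3.0325 m/s.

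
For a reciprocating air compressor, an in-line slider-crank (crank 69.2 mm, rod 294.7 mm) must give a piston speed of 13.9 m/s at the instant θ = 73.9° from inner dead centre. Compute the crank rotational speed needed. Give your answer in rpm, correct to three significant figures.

For an in-line slider-crank, |v_piston| = rω|sinθ|·[1 + r cosθ/√(L² − r² sin²θ)].
With r = 0.0692 m, L = 0.2947 m, θ = 73.9°: the bracketed kinematic factor |dx/dθ| = 0.07093 m.
ω = v/|dx/dθ| = 13.9/0.07093 = 195.97 rad/s.
N = 60ω/(2π) = 1871.4 rpm.

1870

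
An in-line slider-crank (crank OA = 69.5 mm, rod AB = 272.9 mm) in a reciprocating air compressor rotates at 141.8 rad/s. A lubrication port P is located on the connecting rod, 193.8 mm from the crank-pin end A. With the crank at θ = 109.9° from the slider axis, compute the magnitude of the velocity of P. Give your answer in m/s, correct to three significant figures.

ω = 141.8 rad/s.  Crank-pin speed |V_A| = rω = 9.8551 m/s, perpendicular to OA.
Rod angle: sinφ = −(r/L) sinθ ⇒ φ = -13.855°; ω_rod = −rω cosθ/√(L²−r²sin²θ) = +12.66 rad/s.
V_P = V_A + ω_rod × AP, with AP = 0.1938 m along the rod.
Components: V_Px = −rω sinθ − a·ω_rod·sinφ = -8.6791 m/s;  V_Py = rω cosθ + a·ω_rod·cosφ = -0.97229 m/s.
|V_P| = √(V_Px² + V_Py²) = 8.7334 m/s.

8.73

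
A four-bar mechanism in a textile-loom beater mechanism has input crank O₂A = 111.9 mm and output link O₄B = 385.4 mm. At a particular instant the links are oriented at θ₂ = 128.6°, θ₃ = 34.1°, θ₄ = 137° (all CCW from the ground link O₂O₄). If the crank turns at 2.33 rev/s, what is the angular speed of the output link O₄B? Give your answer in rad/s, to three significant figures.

ω₂ = 14.64 rad/s (from 2.33 rev/s).
Differentiating the loop-closure r₂e^{iθ₂}+r₃e^{iθ₃}=r₁+r₄e^{iθ₄} gives r₂ω₂e^{iθ₂}+r₃ω₃e^{iθ₃}=r₄ω₄e^{iθ₄}.
Eliminating the other unknown: ω₄ = r₂ω₂ sin(θ₂−θ₃) / [r₄ sin(θ₄−θ₃)].
Numerator sine = +0.99692; denominator sine = +0.97476.
Result = 0.1119·14.64·(+0.99692) / (0.3854·(+0.97476)) = +4.3473 rad/s; magnitude 4.3473 rad/s.

4.35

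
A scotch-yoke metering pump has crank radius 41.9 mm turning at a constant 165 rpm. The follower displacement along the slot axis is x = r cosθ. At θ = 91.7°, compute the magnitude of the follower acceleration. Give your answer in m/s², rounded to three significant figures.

ω = 17.28 rad/s (from 165 rpm).
x = r cosθ ⇒ ẍ = −rω² cosθ (ω constant).
|a| = rω²|cosθ| = 0.0419·(17.28)²·|cos 91.7°| = 0.37111 m/s².

0.371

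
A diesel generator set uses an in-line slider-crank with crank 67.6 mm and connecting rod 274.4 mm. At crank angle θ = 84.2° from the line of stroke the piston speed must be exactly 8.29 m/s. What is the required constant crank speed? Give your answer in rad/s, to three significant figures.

For an in-line slider-crank, |v_piston| = rω|sinθ|·[1 + r cosθ/√(L² − r² sin²θ)].
With r = 0.0676 m, L = 0.2744 m, θ = 84.2°: the bracketed kinematic factor |dx/dθ| = 0.068981 m.
ω = v/|dx/dθ| = 8.29/0.068981 = 120.18 rad/s.

120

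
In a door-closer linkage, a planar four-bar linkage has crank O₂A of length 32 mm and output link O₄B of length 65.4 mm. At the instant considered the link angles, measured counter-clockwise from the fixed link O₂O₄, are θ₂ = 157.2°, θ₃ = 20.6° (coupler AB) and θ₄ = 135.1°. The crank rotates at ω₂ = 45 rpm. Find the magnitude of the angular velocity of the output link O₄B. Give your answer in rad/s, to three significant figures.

ω₂ = 4.712 rad/s (from 45 rpm).
Differentiating the loop-closure r₂e^{iθ₂}+r₃e^{iθ₃}=r₁+r₄e^{iθ₄} gives r₂ω₂e^{iθ₂}+r₃ω₃e^{iθ₃}=r₄ω₄e^{iθ₄}.
Eliminating the other unknown: ω₄ = r₂ω₂ sin(θ₂−θ₃) / [r₄ sin(θ₄−θ₃)].
Numerator sine = +0.68709; denominator sine = +0.90996.
Result = 0.032·4.712·(+0.68709) / (0.0654·(+0.90996)) = +1.741 rad/s; magnitude 1.741 rad/s.

1.74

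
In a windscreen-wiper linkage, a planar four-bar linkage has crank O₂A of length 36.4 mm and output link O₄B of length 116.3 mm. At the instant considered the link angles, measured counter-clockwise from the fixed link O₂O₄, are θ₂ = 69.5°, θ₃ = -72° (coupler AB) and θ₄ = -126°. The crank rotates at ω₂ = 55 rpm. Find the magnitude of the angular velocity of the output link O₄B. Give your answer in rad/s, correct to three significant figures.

ω₂ = 5.76 rad/s (from 55 rpm).
Differentiating the loop-closure r₂e^{iθ₂}+r₃e^{iθ₃}=r₁+r₄e^{iθ₄} gives r₂ω₂e^{iθ₂}+r₃ω₃e^{iθ₃}=r₄ω₄e^{iθ₄}.
Eliminating the other unknown: ω₄ = r₂ω₂ sin(θ₂−θ₃) / [r₄ sin(θ₄−θ₃)].
Numerator sine = +0.62251; denominator sine = -0.80902.
Result = 0.0364·5.76·(+0.62251) / (0.1163·(-0.80902)) = -1.3871 rad/s; magnitude 1.3871 rad/s.

1.39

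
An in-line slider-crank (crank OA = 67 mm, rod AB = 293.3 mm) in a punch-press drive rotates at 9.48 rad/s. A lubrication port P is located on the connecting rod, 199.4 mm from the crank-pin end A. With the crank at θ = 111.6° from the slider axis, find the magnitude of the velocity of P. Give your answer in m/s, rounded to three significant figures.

ω = 9.48 rad/s.  Crank-pin speed |V_A| = rω = 0.63516 m/s, perpendicular to OA.
Rod angle: sinφ = −(r/L) sinθ ⇒ φ = -12.263°; ω_rod = −rω cosθ/√(L²−r²sin²θ) = +0.81581 rad/s.
V_P = V_A + ω_rod × AP, with AP = 0.1994 m along the rod.
Components: V_Px = −rω sinθ − a·ω_rod·sinφ = -0.55601 m/s;  V_Py = rω cosθ + a·ω_rod·cosφ = -0.074857 m/s.
|V_P| = √(V_Px² + V_Py²) = 0.56102 m/s.

0.561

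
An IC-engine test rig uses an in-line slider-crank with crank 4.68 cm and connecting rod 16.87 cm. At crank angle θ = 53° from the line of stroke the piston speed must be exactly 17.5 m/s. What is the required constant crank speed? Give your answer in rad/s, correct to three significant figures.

400

For an in-line slider-crank, |v_piston| = rω|sinθ|·[1 + r cosθ/√(L² − r² sin²θ)].
With r = 0.0468 m, L = 0.1687 m, θ = 53°: the bracketed kinematic factor |dx/dθ| = 0.043775 m.
ω = v/|dx/dθ| = 17.5/0.043775 = 399.77 rad/s.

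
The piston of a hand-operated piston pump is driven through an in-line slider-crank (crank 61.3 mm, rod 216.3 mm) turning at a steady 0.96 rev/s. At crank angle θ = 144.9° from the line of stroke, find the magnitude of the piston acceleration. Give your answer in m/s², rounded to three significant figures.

ω = 2π·0.96 = 6.032 rad/s
x(θ) = r cosθ + √(L² − r² sin²θ); with ω constant, a = ω²·d²x/dθ².
d²x/dθ² = −r cosθ − r²(cos2θ)/√u − r⁴ sin²2θ/(4u^{3/2}),  u = L² − r² sin²θ = 0.0455433 m².
Substituting r = 0.0613 m, L = 0.2163 m, θ = 144.9°: d²x/dθ² = +0.043867 m.
a = ω²·d²x/dθ² = (6.032)²·(+0.043867) = +1.596 m/s²;  |a| = 1.596 m/s².

1.60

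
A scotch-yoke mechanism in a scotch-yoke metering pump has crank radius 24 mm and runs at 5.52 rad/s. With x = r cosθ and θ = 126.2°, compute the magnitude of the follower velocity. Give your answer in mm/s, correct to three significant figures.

ω = 5.52 rad/s
x = r cosθ ⇒ ẋ = −rω sinθ.
|v| = rω|sinθ| = 0.024·5.52·|sin 126.2°| = 0.10691 m/s = 106.91 mm/s.

107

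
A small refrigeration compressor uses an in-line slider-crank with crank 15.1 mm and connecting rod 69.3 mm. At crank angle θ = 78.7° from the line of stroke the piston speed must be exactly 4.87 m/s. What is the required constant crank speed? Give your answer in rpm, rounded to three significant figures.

For an in-line slider-crank, |v_piston| = rω|sinθ|·[1 + r cosθ/√(L² − r² sin²θ)].
With r = 0.0151 m, L = 0.0693 m, θ = 78.7°: the bracketed kinematic factor |dx/dθ| = 0.015454 m.
ω = v/|dx/dθ| = 4.87/0.015454 = 315.12 rad/s.
N = 60ω/(2π) = 3009.2 rpm.

3010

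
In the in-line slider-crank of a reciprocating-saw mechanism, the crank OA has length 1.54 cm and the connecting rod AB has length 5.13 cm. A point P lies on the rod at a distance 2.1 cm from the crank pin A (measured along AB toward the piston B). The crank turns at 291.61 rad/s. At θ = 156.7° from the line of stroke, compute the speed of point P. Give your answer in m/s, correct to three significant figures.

2.90

ω = 291.6 rad/s.  Crank-pin speed |V_A| = rω = 4.4908 m/s, perpendicular to OA.
Rod angle: sinφ = −(r/L) sinθ ⇒ φ = -6.819°; ω_rod = −rω cosθ/√(L²−r²sin²θ) = +80.974 rad/s.
V_P = V_A + ω_rod × AP, with AP = 0.021 m along the rod.
Components: V_Px = −rω sinθ − a·ω_rod·sinφ = -1.5744 m/s;  V_Py = rω cosθ + a·ω_rod·cosφ = -2.4361 m/s.
|V_P| = √(V_Px² + V_Py²) = 2.9006 m/s.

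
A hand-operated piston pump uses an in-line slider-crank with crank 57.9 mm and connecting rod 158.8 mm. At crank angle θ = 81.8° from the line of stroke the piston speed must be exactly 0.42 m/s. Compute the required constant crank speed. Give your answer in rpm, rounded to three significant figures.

66.3

For an in-line slider-crank, |v_piston| = rω|sinθ|·[1 + r cosθ/√(L² − r² sin²θ)].
With r = 0.0579 m, L = 0.1588 m, θ = 81.8°: the bracketed kinematic factor |dx/dθ| = 0.060504 m.
ω = v/|dx/dθ| = 0.42/0.060504 = 6.9417 rad/s.
N = 60ω/(2π) = 66.289 rpm.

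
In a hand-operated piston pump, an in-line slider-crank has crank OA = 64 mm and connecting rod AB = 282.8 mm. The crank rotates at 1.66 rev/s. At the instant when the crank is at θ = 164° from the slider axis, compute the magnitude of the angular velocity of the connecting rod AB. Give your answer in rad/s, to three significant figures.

2.27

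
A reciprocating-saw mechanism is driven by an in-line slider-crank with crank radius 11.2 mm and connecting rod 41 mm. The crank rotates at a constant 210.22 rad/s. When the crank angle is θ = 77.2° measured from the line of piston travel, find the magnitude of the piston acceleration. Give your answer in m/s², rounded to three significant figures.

ω = 210.2 rad/s
x(θ) = r cosθ + √(L² − r² sin²θ); with ω constant, a = ω²·d²x/dθ².
d²x/dθ² = −r cosθ − r²(cos2θ)/√u − r⁴ sin²2θ/(4u^{3/2}),  u = L² − r² sin²θ = 0.00156172 m².
Substituting r = 0.0112 m, L = 0.041 m, θ = 77.2°: d²x/dθ² = +0.00036936 m.
a = ω²·d²x/dθ² = (210.2)²·(+0.00036936) = +16.323 m/s²;  |a| = 16.323 m/s².

16.3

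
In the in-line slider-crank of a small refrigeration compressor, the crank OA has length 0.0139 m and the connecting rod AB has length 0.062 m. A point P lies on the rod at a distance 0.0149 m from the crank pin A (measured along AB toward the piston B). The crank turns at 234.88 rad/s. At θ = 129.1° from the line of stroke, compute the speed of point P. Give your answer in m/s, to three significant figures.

ω = 234.9 rad/s.  Crank-pin speed |V_A| = rω = 3.2648 m/s, perpendicular to OA.
Rod angle: sinφ = −(r/L) sinθ ⇒ φ = -10.020°; ω_rod = −rω cosθ/√(L²−r²sin²θ) = +33.725 rad/s.
V_P = V_A + ω_rod × AP, with AP = 0.0149 m along the rod.
Components: V_Px = −rω sinθ − a·ω_rod·sinφ = -2.4462 m/s;  V_Py = rω cosθ + a·ω_rod·cosφ = -1.5642 m/s.
|V_P| = √(V_Px² + V_Py²) = 2.9036 m/s.

2.90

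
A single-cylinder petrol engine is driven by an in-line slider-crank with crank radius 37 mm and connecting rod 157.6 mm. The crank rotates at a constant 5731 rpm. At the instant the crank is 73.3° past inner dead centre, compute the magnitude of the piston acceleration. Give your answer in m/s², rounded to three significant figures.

ω = 2π·5731/60 = 600.1 rad/s
x(θ) = r cosθ + √(L² − r² sin²θ); with ω constant, a = ω²·d²x/dθ².
d²x/dθ² = −r cosθ − r²(cos2θ)/√u − r⁴ sin²2θ/(4u^{3/2}),  u = L² − r² sin²θ = 0.0235818 m².
Substituting r = 0.037 m, L = 0.1576 m, θ = 73.3°: d²x/dθ² = -0.003229 m.
a = ω²·d²x/dθ² = (600.1)²·(-0.003229) = -1163 m/s²;  |a| = 1163 m/s².

1160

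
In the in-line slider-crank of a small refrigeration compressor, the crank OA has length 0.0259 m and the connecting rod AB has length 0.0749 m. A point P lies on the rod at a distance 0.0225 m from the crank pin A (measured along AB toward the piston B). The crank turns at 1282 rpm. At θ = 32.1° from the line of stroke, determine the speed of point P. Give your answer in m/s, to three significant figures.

ω = 134.3 rad/s.  Crank-pin speed |V_A| = rω = 3.4771 m/s, perpendicular to OA.
Rod angle: sinφ = −(r/L) sinθ ⇒ φ = -10.589°; ω_rod = −rω cosθ/√(L²−r²sin²θ) = -40.007 rad/s.
V_P = V_A + ω_rod × AP, with AP = 0.0225 m along the rod.
Components: V_Px = −rω sinθ − a·ω_rod·sinφ = -2.0131 m/s;  V_Py = rω cosθ + a·ω_rod·cosφ = +2.0607 m/s.
|V_P| = √(V_Px² + V_Py²) = 2.8808 m/s.

2.88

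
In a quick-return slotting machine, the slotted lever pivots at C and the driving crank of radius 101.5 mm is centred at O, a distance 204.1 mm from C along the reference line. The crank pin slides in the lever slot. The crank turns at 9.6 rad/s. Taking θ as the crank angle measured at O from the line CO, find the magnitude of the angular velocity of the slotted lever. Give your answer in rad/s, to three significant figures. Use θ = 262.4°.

1.56

ω = 9.6 rad/s
Crank pin A relative to C: A = (d + r cosθ, r sinθ); lever angle φ = atan2(r sinθ, d + r cosθ).
Differentiating tanφ: φ̇ = rω(d cosθ + r)/(d² + r² + 2dr cosθ).
d² + r² + 2dr cosθ = |CA|² = 0.0464794 m²;  d cosθ + r = +0.074506 m.
|ω_lever| = |0.1015·9.6·+0.074506| / 0.0464794 = 1.562 rad/s.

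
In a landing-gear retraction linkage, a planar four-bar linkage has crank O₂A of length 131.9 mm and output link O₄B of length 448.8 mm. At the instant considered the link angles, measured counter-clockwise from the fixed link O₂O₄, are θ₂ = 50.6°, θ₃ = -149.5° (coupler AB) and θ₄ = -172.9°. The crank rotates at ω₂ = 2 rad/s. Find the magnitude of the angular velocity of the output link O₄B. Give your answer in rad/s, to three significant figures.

0.509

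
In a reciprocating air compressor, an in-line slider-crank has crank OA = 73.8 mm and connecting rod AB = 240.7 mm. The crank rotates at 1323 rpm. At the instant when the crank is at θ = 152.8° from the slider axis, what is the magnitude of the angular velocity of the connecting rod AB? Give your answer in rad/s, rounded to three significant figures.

ω = 138.5 rad/s (converted from 1323 rpm).
The rod makes angle φ with the slider axis where L sinφ = r sinθ; differentiating, L cosφ·φ̇ = r ω cosθ.
L cosφ = √(L² − r² sin²θ) = 0.23832 m.
|ω_rod| = r ω |cosθ| / √(L² − r² sin²θ) = 0.0738·138.5·0.88942/0.23832 = 38.158 rad/s.

38.2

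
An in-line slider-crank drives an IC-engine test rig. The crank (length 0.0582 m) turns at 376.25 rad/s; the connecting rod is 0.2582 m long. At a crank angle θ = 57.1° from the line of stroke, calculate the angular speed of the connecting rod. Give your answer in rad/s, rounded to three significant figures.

ω = 376.2 rad/s
The rod makes angle φ with the slider axis where L sinφ = r sinθ; differentiating, L cosφ·φ̇ = r ω cosθ.
L cosφ = √(L² − r² sin²θ) = 0.25353 m.
|ω_rod| = r ω |cosθ| / √(L² − r² sin²θ) = 0.0582·376.2·0.54317/0.25353 = 46.914 rad/s.

46.9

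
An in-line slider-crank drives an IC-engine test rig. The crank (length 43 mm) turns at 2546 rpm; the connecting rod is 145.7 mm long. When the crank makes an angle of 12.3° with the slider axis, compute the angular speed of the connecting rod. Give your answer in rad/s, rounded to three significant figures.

ω = 266.6 rad/s (converted from 2546 rpm).
The rod makes angle φ with the slider axis where L sinφ = r sinθ; differentiating, L cosφ·φ̇ = r ω cosθ.
L cosφ = √(L² − r² sin²θ) = 0.14541 m.
|ω_rod| = r ω |cosθ| / √(L² − r² sin²θ) = 0.043·266.6·0.97705/0.14541 = 77.032 rad/s.

77.0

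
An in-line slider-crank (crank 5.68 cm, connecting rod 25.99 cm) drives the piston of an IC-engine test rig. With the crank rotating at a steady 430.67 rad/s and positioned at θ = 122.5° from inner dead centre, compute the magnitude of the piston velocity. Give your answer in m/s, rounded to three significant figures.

ω = 430.7 rad/s
For an in-line slider-crank, x = r cosθ + √(L² − r² sin²θ), so v = −rω sinθ·[1 + r cosθ/√(L² − r² sin²θ)].
With r = 0.0568 m, L = 0.2599 m, θ = 122.5°: √(L² − r² sin²θ) = 0.25545 m.
v = −0.0568·430.7·0.84339·[1 + 0.0568·-0.53730/0.25545] = -18.166 m/s.
|v| = 18.166 m/s.

18.2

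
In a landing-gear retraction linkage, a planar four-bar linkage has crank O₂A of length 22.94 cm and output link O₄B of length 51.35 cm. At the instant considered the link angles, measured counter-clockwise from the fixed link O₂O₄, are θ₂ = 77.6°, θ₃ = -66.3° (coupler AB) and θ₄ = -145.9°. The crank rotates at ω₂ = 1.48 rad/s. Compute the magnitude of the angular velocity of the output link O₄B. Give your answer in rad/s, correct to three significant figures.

0.396

ω₂ = 1.48 rad/s
Differentiating the loop-closure r₂e^{iθ₂}+r₃e^{iθ₃}=r₁+r₄e^{iθ₄} gives r₂ω₂e^{iθ₂}+r₃ω₃e^{iθ₃}=r₄ω₄e^{iθ₄}.
Eliminating the other unknown: ω₄ = r₂ω₂ sin(θ₂−θ₃) / [r₄ sin(θ₄−θ₃)].
Numerator sine = +0.58920; denominator sine = -0.98357.
Result = 0.2294·1.48·(+0.58920) / (0.5135·(-0.98357)) = -0.39607 rad/s; magnitude 0.39607 rad/s.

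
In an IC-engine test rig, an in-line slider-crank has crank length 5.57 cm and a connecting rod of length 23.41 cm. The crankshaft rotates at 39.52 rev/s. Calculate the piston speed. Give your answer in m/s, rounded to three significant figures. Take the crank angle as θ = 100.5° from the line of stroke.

ω = 2π·39.5 = 248.3 rad/s
For an in-line slider-crank, x = r cosθ + √(L² − r² sin²θ), so v = −rω sinθ·[1 + r cosθ/√(L² − r² sin²θ)].
With r = 0.0557 m, L = 0.2341 m, θ = 100.5°: √(L² − r² sin²θ) = 0.2276 m.
v = −0.0557·248.3·0.98325·[1 + 0.0557·-0.18224/0.2276] = -12.993 m/s.
|v| = 12.993 m/s.

13.0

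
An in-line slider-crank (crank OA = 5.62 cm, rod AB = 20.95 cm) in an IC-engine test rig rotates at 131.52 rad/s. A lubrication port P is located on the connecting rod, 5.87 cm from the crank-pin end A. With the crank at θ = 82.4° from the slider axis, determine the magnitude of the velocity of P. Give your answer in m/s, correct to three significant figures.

7.44

ω = 131.5 rad/s.  Crank-pin speed |V_A| = rω = 7.3914 m/s, perpendicular to OA.
Rod angle: sinφ = −(r/L) sinθ ⇒ φ = -15.421°; ω_rod = −rω cosθ/√(L²−r²sin²θ) = -4.8404 rad/s.
V_P = V_A + ω_rod × AP, with AP = 0.0587 m along the rod.
Components: V_Px = −rω sinθ − a·ω_rod·sinφ = -7.402 m/s;  V_Py = rω cosθ + a·ω_rod·cosφ = +0.70366 m/s.
|V_P| = √(V_Px² + V_Py²) = 7.4354 m/s.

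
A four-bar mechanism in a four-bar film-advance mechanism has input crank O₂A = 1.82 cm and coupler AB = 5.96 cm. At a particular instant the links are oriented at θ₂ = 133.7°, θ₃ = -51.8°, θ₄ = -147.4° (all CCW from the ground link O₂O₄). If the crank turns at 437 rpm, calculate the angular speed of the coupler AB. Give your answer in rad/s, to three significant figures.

13.8

ω₂ = 45.76 rad/s (from 437 rpm).
Differentiating the loop-closure r₂e^{iθ₂}+r₃e^{iθ₃}=r₁+r₄e^{iθ₄} gives r₂ω₂e^{iθ₂}+r₃ω₃e^{iθ₃}=r₄ω₄e^{iθ₄}.
Eliminating the other unknown: ω₃ = r₂ω₂ sin(θ₄−θ₂) / [r₃ sin(θ₃−θ₄)].
Numerator sine = +0.98129; denominator sine = +0.99523.
Result = 0.0182·45.76·(+0.98129) / (0.0596·(+0.99523)) = +13.779 rad/s; magnitude 13.779 rad/s.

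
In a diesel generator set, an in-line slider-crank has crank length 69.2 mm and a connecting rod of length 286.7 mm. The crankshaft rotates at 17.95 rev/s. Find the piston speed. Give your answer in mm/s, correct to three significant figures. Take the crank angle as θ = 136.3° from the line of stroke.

ω = 2π·17.9 = 112.8 rad/s
For an in-line slider-crank, x = r cosθ + √(L² − r² sin²θ), so v = −rω sinθ·[1 + r cosθ/√(L² − r² sin²θ)].
With r = 0.0692 m, L = 0.2867 m, θ = 136.3°: √(L² − r² sin²θ) = 0.28269 m.
v = −0.0692·112.8·0.69088·[1 + 0.0692·-0.72297/0.28269] = -4.4378 m/s.
|v| = 4.4378 m/s = 4437.8 mm/s.

4440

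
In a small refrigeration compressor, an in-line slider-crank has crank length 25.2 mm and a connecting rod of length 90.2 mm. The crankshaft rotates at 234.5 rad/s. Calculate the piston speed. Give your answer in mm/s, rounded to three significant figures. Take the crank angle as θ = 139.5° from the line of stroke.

ω = 234.5 rad/s
For an in-line slider-crank, x = r cosθ + √(L² − r² sin²θ), so v = −rω sinθ·[1 + r cosθ/√(L² − r² sin²θ)].
With r = 0.0252 m, L = 0.0902 m, θ = 139.5°: √(L² − r² sin²θ) = 0.088703 m.
v = −0.0252·234.5·0.64945·[1 + 0.0252·-0.76041/0.088703] = -3.0088 m/s.
|v| = 3.0088 m/s = 3008.8 mm/s.

3010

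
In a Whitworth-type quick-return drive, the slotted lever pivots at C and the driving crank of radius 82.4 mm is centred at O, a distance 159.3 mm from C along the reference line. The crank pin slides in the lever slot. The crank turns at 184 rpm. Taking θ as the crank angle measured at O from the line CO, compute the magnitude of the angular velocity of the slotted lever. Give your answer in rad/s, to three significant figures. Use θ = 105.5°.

ω = 19.27 rad/s (from 184 rpm).
Crank pin A relative to C: A = (d + r cosθ, r sinθ); lever angle φ = atan2(r sinθ, d + r cosθ).
Differentiating tanφ: φ̇ = rω(d cosθ + r)/(d² + r² + 2dr cosθ).
d² + r² + 2dr cosθ = |CA|² = 0.0251505 m²;  d cosθ + r = +0.039829 m.
|ω_lever| = |0.0824·19.27·+0.039829| / 0.0251505 = 2.5143 rad/s.

2.51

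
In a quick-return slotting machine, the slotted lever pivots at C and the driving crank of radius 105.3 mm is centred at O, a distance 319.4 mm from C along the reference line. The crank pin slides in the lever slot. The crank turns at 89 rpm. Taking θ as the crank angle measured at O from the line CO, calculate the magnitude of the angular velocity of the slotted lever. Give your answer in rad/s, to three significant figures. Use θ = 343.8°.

2.28

ω = 9.32 rad/s (from 89 rpm).
Crank pin A relative to C: A = (d + r cosθ, r sinθ); lever angle φ = atan2(r sinθ, d + r cosθ).
Differentiating tanφ: φ̇ = rω(d cosθ + r)/(d² + r² + 2dr cosθ).
d² + r² + 2dr cosθ = |CA|² = 0.177699 m²;  d cosθ + r = +0.41202 m.
|ω_lever| = |0.1053·9.32·+0.41202| / 0.177699 = 2.2755 rad/s.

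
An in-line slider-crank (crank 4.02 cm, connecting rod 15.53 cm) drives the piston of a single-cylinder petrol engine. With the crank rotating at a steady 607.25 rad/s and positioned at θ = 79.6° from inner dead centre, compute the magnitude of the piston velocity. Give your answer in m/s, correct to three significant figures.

25.2

ω = 607.2 rad/s
For an in-line slider-crank, x = r cosθ + √(L² − r² sin²θ), so v = −rω sinθ·[1 + r cosθ/√(L² − r² sin²θ)].
With r = 0.0402 m, L = 0.1553 m, θ = 79.6°: √(L² − r² sin²θ) = 0.15018 m.
v = −0.0402·607.2·0.98357·[1 + 0.0402·0.18052/0.15018] = -25.171 m/s.
|v| = 25.171 m/s.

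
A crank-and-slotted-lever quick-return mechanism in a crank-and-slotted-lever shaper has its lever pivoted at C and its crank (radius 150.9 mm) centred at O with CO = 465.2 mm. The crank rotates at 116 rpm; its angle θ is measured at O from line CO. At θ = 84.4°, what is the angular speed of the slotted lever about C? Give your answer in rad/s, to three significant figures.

ω = 12.15 rad/s (from 116 rpm).
Crank pin A relative to C: A = (d + r cosθ, r sinθ); lever angle φ = atan2(r sinθ, d + r cosθ).
Differentiating tanφ: φ̇ = rω(d cosθ + r)/(d² + r² + 2dr cosθ).
d² + r² + 2dr cosθ = |CA|² = 0.252882 m²;  d cosθ + r = +0.1963 m.
|ω_lever| = |0.1509·12.15·+0.1963| / 0.252882 = 1.4229 rad/s.

1.42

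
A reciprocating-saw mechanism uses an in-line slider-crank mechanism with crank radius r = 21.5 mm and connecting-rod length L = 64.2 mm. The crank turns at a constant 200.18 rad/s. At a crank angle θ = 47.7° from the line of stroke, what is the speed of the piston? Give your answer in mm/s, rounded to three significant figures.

3920

ω = 200.2 rad/s
For an in-line slider-crank, x = r cosθ + √(L² − r² sin²θ), so v = −rω sinθ·[1 + r cosθ/√(L² − r² sin²θ)].
With r = 0.0215 m, L = 0.0642 m, θ = 47.7°: √(L² − r² sin²θ) = 0.062199 m.
v = −0.0215·200.2·0.73963·[1 + 0.0215·0.67301/0.062199] = -3.9238 m/s.
|v| = 3.9238 m/s = 3923.8 mm/s.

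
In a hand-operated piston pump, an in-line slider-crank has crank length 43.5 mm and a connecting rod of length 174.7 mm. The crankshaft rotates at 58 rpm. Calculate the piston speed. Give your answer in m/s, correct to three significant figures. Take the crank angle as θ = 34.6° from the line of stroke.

0.181

ω = 2π·58/60 = 6.074 rad/s
For an in-line slider-crank, x = r cosθ + √(L² − r² sin²θ), so v = −rω sinθ·[1 + r cosθ/√(L² − r² sin²θ)].
With r = 0.0435 m, L = 0.1747 m, θ = 34.6°: √(L² − r² sin²θ) = 0.17294 m.
v = −0.0435·6.074·0.56784·[1 + 0.0435·0.82314/0.17294] = -0.18109 m/s.
|v| = 0.18109 m/s.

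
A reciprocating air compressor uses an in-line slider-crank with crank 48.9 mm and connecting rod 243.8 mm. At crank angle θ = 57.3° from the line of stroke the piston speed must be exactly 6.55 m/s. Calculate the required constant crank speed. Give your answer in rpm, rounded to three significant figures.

1370

For an in-line slider-crank, |v_piston| = rω|sinθ|·[1 + r cosθ/√(L² − r² sin²θ)].
With r = 0.0489 m, L = 0.2438 m, θ = 57.3°: the bracketed kinematic factor |dx/dθ| = 0.045674 m.
ω = v/|dx/dθ| = 6.55/0.045674 = 143.41 rad/s.
N = 60ω/(2π) = 1369.5 rpm.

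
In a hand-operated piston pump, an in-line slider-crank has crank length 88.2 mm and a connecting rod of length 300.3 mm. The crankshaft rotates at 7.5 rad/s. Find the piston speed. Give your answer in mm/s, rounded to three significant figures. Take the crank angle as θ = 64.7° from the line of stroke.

ω = 7.5 rad/s
For an in-line slider-crank, x = r cosθ + √(L² − r² sin²θ), so v = −rω sinθ·[1 + r cosθ/√(L² − r² sin²θ)].
With r = 0.0882 m, L = 0.3003 m, θ = 64.7°: √(L² − r² sin²θ) = 0.28952 m.
v = −0.0882·7.5·0.90408·[1 + 0.0882·0.42736/0.28952] = -0.67591 m/s.
|v| = 0.67591 m/s = 675.91 mm/s.

676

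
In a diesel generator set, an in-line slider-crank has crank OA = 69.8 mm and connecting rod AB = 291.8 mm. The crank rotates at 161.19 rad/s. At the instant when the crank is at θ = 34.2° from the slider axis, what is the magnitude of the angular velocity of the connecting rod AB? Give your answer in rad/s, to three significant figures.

32.2

ω = 161.2 rad/s
The rod makes angle φ with the slider axis where L sinφ = r sinθ; differentiating, L cosφ·φ̇ = r ω cosθ.
L cosφ = √(L² − r² sin²θ) = 0.28915 m.
|ω_rod| = r ω |cosθ| / √(L² − r² sin²θ) = 0.0698·161.2·0.82708/0.28915 = 32.182 rad/s.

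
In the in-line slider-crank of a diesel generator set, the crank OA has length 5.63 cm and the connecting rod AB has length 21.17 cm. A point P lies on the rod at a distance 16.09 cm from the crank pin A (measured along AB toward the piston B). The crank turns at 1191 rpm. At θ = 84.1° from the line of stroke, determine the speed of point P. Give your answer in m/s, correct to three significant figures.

ω = 124.7 rad/s.  Crank-pin speed |V_A| = rω = 7.0218 m/s, perpendicular to OA.
Rod angle: sinφ = −(r/L) sinθ ⇒ φ = -15.339°; ω_rod = −rω cosθ/√(L²−r²sin²θ) = -3.5354 rad/s.
V_P = V_A + ω_rod × AP, with AP = 0.1609 m along the rod.
Components: V_Px = −rω sinθ − a·ω_rod·sinφ = -7.1351 m/s;  V_Py = rω cosθ + a·ω_rod·cosφ = +0.1732 m/s.
|V_P| = √(V_Px² + V_Py²) = 7.1372 m/s.

7.14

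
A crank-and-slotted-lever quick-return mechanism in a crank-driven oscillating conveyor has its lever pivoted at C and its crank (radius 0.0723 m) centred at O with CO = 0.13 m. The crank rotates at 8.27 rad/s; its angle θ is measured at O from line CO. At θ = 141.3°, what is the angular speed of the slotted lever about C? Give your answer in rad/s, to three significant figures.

2.34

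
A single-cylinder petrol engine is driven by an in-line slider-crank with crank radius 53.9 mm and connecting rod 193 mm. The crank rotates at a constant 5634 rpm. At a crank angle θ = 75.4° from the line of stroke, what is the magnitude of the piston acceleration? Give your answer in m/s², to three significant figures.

ω = 2π·5634/60 = 590 rad/s
x(θ) = r cosθ + √(L² − r² sin²θ); with ω constant, a = ω²·d²x/dθ².
d²x/dθ² = −r cosθ − r²(cos2θ)/√u − r⁴ sin²2θ/(4u^{3/2}),  u = L² − r² sin²θ = 0.0345284 m².
Substituting r = 0.0539 m, L = 0.193 m, θ = 75.4°: d²x/dθ² = -1.6943e-05 m.
a = ω²·d²x/dθ² = (590)²·(-1.6943e-05) = -5.8976 m/s²;  |a| = 5.8976 m/s².

5.90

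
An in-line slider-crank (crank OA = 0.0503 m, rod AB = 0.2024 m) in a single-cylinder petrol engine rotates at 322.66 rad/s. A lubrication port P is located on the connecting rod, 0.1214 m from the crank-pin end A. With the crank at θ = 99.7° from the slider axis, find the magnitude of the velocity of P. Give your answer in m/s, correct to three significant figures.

ω = 322.7 rad/s.  Crank-pin speed |V_A| = rω = 16.23 m/s, perpendicular to OA.
Rod angle: sinφ = −(r/L) sinθ ⇒ φ = -14.180°; ω_rod = −rω cosθ/√(L²−r²sin²θ) = +13.935 rad/s.
V_P = V_A + ω_rod × AP, with AP = 0.1214 m along the rod.
Components: V_Px = −rω sinθ − a·ω_rod·sinφ = -15.583 m/s;  V_Py = rω cosθ + a·ω_rod·cosφ = -1.0944 m/s.
|V_P| = √(V_Px² + V_Py²) = 15.622 m/s.

15.6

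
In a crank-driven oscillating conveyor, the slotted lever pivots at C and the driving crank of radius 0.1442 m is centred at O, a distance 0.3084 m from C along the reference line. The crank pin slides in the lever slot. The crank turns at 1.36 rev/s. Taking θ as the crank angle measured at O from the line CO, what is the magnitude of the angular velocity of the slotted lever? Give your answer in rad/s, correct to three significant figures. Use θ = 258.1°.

ω = 8.545 rad/s (from 1.36 rev/s).
Crank pin A relative to C: A = (d + r cosθ, r sinθ); lever angle φ = atan2(r sinθ, d + r cosθ).
Differentiating tanφ: φ̇ = rω(d cosθ + r)/(d² + r² + 2dr cosθ).
d² + r² + 2dr cosθ = |CA|² = 0.0975639 m²;  d cosθ + r = +0.080607 m.
|ω_lever| = |0.1442·8.545·+0.080607| / 0.0975639 = 1.018 rad/s.

1.02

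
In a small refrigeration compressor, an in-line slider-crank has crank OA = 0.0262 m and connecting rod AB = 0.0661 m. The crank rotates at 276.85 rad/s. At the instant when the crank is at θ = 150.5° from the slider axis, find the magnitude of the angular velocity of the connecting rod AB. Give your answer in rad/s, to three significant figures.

ω = 276.9 rad/s
The rod makes angle φ with the slider axis where L sinφ = r sinθ; differentiating, L cosφ·φ̇ = r ω cosθ.
L cosφ = √(L² − r² sin²θ) = 0.064829 m.
|ω_rod| = r ω |cosθ| / √(L² − r² sin²θ) = 0.0262·276.9·0.87036/0.064829 = 97.381 rad/s.

97.4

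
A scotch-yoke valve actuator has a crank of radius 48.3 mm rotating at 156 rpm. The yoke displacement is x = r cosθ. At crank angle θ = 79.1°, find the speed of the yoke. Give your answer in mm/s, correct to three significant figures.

ω = 16.34 rad/s (from 156 rpm).
x = r cosθ ⇒ ẋ = −rω sinθ.
|v| = rω|sinθ| = 0.0483·16.34·|sin 79.1°| = 0.77481 m/s = 774.81 mm/s.

775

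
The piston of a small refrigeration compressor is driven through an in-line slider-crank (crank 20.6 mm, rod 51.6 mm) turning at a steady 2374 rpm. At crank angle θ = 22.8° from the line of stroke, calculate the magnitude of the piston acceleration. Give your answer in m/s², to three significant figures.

1540

ω = 2π·2374/60 = 248.6 rad/s
x(θ) = r cosθ + √(L² − r² sin²θ); with ω constant, a = ω²·d²x/dθ².
d²x/dθ² = −r cosθ − r²(cos2θ)/√u − r⁴ sin²2θ/(4u^{3/2}),  u = L² − r² sin²θ = 0.00259883 m².
Substituting r = 0.0206 m, L = 0.0516 m, θ = 22.8°: d²x/dθ² = -0.024988 m.
a = ω²·d²x/dθ² = (248.6)²·(-0.024988) = -1544.4 m/s²;  |a| = 1544.4 m/s².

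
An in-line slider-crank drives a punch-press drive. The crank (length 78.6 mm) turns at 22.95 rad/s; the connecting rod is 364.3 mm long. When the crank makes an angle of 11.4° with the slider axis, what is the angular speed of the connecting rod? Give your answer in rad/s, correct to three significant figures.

ω = 22.95 rad/s
The rod makes angle φ with the slider axis where L sinφ = r sinθ; differentiating, L cosφ·φ̇ = r ω cosθ.
L cosφ = √(L² − r² sin²θ) = 0.36397 m.
|ω_rod| = r ω |cosθ| / √(L² − r² sin²θ) = 0.0786·22.95·0.98027/0.36397 = 4.8583 rad/s.

4.86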